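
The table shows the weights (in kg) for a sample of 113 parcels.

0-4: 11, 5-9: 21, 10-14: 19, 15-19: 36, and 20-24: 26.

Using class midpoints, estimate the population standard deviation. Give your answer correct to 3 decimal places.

Midpoints: 2, 7, 12, 17, 22
n = 113, Σfm = 1581, mean = 13.9912
Σfm² = 26797
Σf(m − x̄)² = Σfm² − (Σfm)²/n = 26797 − 1581²/113 = 4676.9912
Population variance = 4676.9912 / 113 = 41.3893
Standard deviation = √41.3893 = 6.4335

6.433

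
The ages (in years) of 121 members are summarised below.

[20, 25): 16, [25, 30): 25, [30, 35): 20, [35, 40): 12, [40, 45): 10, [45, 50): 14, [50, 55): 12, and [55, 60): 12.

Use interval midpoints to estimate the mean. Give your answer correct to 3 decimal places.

37.665

Midpoints: 22.5, 27.5, 32.5, 37.5, 42.5, 47.5, 52.5, 57.5
Σfm = 16×22.5 + 25×27.5 + 20×32.5 + 12×37.5 + 10×42.5 + 14×47.5 + 12×52.5 + 12×57.5 = 4557.5
n = Σf = 121
Mean = 4557.5 / 121 = 37.6653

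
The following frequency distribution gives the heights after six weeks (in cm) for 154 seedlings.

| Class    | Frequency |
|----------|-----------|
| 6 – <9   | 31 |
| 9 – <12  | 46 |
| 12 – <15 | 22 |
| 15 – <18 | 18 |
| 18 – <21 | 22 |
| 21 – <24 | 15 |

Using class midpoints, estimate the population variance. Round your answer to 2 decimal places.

Midpoints: 7.5, 10.5, 13.5, 16.5, 19.5, 22.5
n = 154, Σfm = 2076, mean = 13.4805
Σfm² = 31684.5
Σf(m − x̄)² = Σfm² − (Σfm)²/n = 31684.5 − 2076²/154 = 3698.9416
Population variance = 3698.9416 / 154 = 24.0191

24.02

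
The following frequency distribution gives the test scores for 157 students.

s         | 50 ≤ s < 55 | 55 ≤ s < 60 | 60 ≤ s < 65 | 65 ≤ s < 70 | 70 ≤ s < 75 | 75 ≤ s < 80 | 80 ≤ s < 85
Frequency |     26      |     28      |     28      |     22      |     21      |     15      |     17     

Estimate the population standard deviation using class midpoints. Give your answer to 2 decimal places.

Midpoints: 52.5, 57.5, 62.5, 67.5, 72.5, 77.5, 82.5
n = 157, Σfm = 10297.5, mean = 65.5892
Σfm² = 690031.25
Σf(m − x̄)² = Σfm² − (Σfm)²/n = 690031.25 − 10297.5²/157 = 14626.7516
Population variance = 14626.7516 / 157 = 93.1640
Standard deviation = √93.1640 = 9.6522

9.65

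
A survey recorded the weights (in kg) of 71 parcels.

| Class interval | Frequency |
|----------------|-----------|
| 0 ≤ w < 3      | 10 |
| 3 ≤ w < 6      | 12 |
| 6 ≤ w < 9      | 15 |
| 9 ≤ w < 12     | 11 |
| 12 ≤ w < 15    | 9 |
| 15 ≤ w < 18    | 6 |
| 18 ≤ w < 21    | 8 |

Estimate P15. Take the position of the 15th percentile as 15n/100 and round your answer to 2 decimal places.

3.16

Cumulative frequencies: 10, 22, 37, 48, 57, 63, 71
n = 71; position = 15n/100 = 10.65.
This falls in the class 3 ≤ w < 6: L = 3, F = 10, f = 12, h = 3.
15th percentile ≈ 3 + ((10.65 − 10) / 12) × 3 = 3.1625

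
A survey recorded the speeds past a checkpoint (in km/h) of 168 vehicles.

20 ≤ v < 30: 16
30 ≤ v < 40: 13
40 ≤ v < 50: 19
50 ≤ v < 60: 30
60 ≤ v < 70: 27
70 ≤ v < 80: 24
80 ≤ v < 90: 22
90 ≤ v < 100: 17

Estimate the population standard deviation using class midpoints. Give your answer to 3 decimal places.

Midpoints: 25, 35, 45, 55, 65, 75, 85, 95
n = 168, Σfm = 10400, mean = 61.9048
Σfm² = 716600
Σf(m − x̄)² = Σfm² − (Σfm)²/n = 716600 − 10400²/168 = 72790.4762
Population variance = 72790.4762 / 168 = 433.2766
Standard deviation = √433.2766 = 20.8153

20.815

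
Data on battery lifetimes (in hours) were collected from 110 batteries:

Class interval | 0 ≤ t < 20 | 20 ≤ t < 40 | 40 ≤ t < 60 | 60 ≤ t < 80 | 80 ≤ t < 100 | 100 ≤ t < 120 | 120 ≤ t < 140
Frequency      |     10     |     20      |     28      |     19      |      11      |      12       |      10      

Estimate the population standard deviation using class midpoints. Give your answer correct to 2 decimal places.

Midpoints: 10, 30, 50, 70, 90, 110, 130
n = 110, Σfm = 7040, mean = 64.0000
Σfm² = 585400
Σf(m − x̄)² = Σfm² − (Σfm)²/n = 585400 − 7040²/110 = 134840.0000
Population variance = 134840.0000 / 110 = 1225.8182
Standard deviation = √1225.8182 = 35.0117

35.01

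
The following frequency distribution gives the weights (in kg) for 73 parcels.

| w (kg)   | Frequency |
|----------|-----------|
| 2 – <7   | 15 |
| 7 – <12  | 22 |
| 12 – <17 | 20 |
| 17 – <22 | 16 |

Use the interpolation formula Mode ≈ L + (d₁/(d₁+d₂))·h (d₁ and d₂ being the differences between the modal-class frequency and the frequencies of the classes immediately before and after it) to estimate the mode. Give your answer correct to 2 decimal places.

10.89

Modal class: 7 – <12 (highest frequency 22).
d₁ = 22 − 15 = 7, d₂ = 22 − 20 = 2
Mode ≈ 7 + (7/(7+2)) × 5 = 7 + 3.8889 = 10.8889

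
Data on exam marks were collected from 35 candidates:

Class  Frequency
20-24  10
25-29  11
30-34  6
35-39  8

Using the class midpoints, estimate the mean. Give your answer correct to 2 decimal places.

Midpoints: 22, 27, 32, 37
Σfm = 10×22 + 11×27 + 6×32 + 8×37 = 1005
n = Σf = 35
Mean = 1005 / 35 = 28.7143

28.71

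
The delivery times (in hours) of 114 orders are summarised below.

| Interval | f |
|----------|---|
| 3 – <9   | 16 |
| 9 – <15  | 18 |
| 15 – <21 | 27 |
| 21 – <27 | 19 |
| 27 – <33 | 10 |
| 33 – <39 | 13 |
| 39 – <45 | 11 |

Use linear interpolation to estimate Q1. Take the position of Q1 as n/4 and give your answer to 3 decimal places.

Cumulative frequencies: 16, 34, 61, 80, 90, 103, 114
n = 114; position = n/4 = 28.5.
This falls in the class 9 – <15: L = 9, F = 16, f = 18, h = 6.
Lower quartile ≈ 9 + ((28.5 − 16) / 18) × 6 = 13.1667

13.167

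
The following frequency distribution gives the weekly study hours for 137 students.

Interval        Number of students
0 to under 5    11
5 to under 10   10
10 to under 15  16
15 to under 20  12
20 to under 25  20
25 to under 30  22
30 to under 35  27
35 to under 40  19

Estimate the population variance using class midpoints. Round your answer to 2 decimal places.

117.04

Midpoints: 2.5, 7.5, 12.5, 17.5, 22.5, 27.5, 32.5, 37.5
n = 137, Σfm = 3157.5, mean = 23.0474
Σfm² = 88806.25
Σf(m − x̄)² = Σfm² − (Σfm)²/n = 88806.25 − 3157.5²/137 = 16033.9416
Population variance = 16033.9416 / 137 = 117.0361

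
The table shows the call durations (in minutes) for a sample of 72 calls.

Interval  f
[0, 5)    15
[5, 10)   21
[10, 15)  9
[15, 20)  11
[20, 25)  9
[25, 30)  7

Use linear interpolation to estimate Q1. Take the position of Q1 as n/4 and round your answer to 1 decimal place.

Cumulative frequencies: 15, 36, 45, 56, 65, 72
n = 72; position = n/4 = 18.
This falls in the class [5, 10): L = 5, F = 15, f = 21, h = 5.
Lower quartile ≈ 5 + ((18 − 15) / 21) × 5 = 5.7143

5.7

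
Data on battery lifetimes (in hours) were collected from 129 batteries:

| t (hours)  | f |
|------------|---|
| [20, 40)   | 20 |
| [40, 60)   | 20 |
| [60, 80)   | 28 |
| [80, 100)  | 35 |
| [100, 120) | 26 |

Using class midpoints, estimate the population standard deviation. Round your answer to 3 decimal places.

26.899

Midpoints: 30, 50, 70, 90, 110
n = 129, Σfm = 9570, mean = 74.1860
Σfm² = 803300
Σf(m − x̄)² = Σfm² − (Σfm)²/n = 803300 − 9570²/129 = 93339.5349
Population variance = 93339.5349 / 129 = 723.5623
Standard deviation = √723.5623 = 26.8991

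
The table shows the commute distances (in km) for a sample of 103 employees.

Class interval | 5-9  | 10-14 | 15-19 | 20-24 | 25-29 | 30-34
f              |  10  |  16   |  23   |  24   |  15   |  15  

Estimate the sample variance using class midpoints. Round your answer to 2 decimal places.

Midpoints: 7, 12, 17, 22, 27, 32
n = 103, Σfm = 2066, mean = 20.0583
Σfm² = 47352
Σf(m − x̄)² = Σfm² − (Σfm)²/n = 47352 − 2066²/103 = 5911.6505
Sample variance = 5911.6505 / 102 = 57.9574

57.96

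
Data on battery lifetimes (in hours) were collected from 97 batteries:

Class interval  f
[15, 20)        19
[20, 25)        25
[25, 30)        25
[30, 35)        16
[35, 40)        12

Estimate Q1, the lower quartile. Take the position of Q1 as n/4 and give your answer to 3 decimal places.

Cumulative frequencies: 19, 44, 69, 85, 97
n = 97; position = n/4 = 24.25.
This falls in the class [20, 25): L = 20, F = 19, f = 25, h = 5.
Lower quartile ≈ 20 + ((24.25 − 19) / 25) × 5 = 21.0500

21.050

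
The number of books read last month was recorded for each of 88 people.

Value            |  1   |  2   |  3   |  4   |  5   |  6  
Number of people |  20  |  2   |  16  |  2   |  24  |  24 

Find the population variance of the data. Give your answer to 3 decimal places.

Values: 1, 2, 3, 4, 5, 6
n = 88, Σfx = 344, mean = 3.9091
Σfx² = 1668
Σf(x − x̄)² = Σfx² − (Σfx)²/n = 1668 − 344²/88 = 323.2727
Population variance = 323.2727 / 88 = 3.6736

3.674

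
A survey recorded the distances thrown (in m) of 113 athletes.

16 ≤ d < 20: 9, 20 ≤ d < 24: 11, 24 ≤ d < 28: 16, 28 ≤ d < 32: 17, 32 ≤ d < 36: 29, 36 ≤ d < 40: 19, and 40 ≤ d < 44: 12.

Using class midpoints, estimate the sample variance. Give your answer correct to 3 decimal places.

48.746

Midpoints: 18, 22, 26, 30, 34, 38, 42
n = 113, Σfm = 3542, mean = 31.3451
Σfm² = 116484
Σf(m − x̄)² = Σfm² − (Σfm)²/n = 116484 − 3542²/113 = 5459.5398
Sample variance = 5459.5398 / 112 = 48.7459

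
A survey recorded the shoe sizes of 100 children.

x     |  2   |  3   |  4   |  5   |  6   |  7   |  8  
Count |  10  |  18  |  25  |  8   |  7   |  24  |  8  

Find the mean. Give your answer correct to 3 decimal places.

4.880

Values: 2, 3, 4, 5, 6, 7, 8
Σfx = 10×2 + 18×3 + 25×4 + 8×5 + 7×6 + 24×7 + 8×8 = 488
n = Σf = 100
Mean = 488 / 100 = 4.8800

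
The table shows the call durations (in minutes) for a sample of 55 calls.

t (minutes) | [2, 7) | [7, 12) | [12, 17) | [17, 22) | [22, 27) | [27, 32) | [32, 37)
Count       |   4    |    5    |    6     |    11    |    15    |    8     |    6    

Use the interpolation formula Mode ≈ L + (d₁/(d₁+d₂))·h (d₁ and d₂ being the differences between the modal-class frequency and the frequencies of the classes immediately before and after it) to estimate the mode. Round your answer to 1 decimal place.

Modal class: [22, 27) (highest frequency 15).
d₁ = 15 − 11 = 4, d₂ = 15 − 8 = 7
Mode ≈ 22 + (4/(4+7)) × 5 = 22 + 1.8182 = 23.8182

23.8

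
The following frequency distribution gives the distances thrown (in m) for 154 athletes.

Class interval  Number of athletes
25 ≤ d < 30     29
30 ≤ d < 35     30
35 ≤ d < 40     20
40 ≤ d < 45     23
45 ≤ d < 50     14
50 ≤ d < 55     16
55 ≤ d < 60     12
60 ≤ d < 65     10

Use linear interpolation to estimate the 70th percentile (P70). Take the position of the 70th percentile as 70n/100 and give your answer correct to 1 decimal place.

47.1

Cumulative frequencies: 29, 59, 79, 102, 116, 132, 144, 154
n = 154; position = 70n/100 = 107.8.
This falls in the class 45 ≤ d < 50: L = 45, F = 102, f = 14, h = 5.
70th percentile ≈ 45 + ((107.8 − 102) / 14) × 5 = 47.0714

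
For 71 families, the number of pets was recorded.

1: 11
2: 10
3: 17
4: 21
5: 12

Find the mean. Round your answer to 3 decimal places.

3.183

Values: 1, 2, 3, 4, 5
Σfx = 11×1 + 10×2 + 17×3 + 21×4 + 12×5 = 226
n = Σf = 71
Mean = 226 / 71 = 3.1831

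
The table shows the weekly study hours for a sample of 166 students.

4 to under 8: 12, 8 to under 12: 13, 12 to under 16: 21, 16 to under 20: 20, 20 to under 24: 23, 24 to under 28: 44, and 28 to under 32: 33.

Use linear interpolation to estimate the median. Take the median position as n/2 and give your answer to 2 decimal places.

22.96

Cumulative frequencies: 12, 25, 46, 66, 89, 133, 166
n = 166; position = n/2 = 83.
This falls in the class 20 to under 24: L = 20, F = 66, f = 23, h = 4.
Median ≈ 20 + ((83 − 66) / 23) × 4 = 22.9565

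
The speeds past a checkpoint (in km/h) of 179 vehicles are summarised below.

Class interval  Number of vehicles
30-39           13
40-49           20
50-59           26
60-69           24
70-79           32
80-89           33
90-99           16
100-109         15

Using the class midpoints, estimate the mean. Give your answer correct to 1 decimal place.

70.1

Midpoints: 34.5, 44.5, 54.5, 64.5, 74.5, 84.5, 94.5, 104.5
Σfm = 13×34.5 + 20×44.5 + 26×54.5 + 24×64.5 + 32×74.5 + 33×84.5 + 16×94.5 + 15×104.5 = 12555.5
n = Σf = 179
Mean = 12555.5 / 179 = 70.1425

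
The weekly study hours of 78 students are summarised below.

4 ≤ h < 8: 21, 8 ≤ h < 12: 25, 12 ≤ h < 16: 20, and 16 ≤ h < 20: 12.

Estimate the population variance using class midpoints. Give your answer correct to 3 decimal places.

16.865

Midpoints: 6, 10, 14, 18
n = 78, Σfm = 872, mean = 11.1795
Σfm² = 11064
Σf(m − x̄)² = Σfm² − (Σfm)²/n = 11064 − 872²/78 = 1315.4872
Population variance = 1315.4872 / 78 = 16.8652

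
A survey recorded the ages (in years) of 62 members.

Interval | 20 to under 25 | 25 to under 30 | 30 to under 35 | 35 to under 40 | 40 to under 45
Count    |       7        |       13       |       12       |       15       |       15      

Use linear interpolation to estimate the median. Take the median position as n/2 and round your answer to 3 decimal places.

34.583

Cumulative frequencies: 7, 20, 32, 47, 62
n = 62; position = n/2 = 31.
This falls in the class 30 to under 35: L = 30, F = 20, f = 12, h = 5.
Median ≈ 30 + ((31 − 20) / 12) × 5 = 34.5833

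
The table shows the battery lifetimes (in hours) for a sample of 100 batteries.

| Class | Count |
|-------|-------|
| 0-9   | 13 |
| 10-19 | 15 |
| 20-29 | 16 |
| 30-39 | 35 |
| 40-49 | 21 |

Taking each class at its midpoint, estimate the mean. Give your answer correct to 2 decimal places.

28.10

Midpoints: 4.5, 14.5, 24.5, 34.5, 44.5
Σfm = 13×4.5 + 15×14.5 + 16×24.5 + 35×34.5 + 21×44.5 = 2810
n = Σf = 100
Mean = 2810 / 100 = 28.1000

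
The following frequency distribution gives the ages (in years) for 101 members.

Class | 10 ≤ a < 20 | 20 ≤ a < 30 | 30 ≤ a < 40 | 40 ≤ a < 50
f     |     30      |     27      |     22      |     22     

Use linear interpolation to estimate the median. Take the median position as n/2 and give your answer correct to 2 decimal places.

27.59

Cumulative frequencies: 30, 57, 79, 101
n = 101; position = n/2 = 50.5.
This falls in the class 20 ≤ a < 30: L = 20, F = 30, f = 27, h = 10.
Median ≈ 20 + ((50.5 − 30) / 27) × 10 = 27.5926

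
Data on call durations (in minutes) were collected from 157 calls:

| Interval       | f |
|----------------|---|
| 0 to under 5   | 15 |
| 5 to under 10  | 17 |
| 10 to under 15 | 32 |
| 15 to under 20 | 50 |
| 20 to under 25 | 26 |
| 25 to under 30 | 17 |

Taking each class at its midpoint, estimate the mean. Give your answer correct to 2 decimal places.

15.88

Midpoints: 2.5, 7.5, 12.5, 17.5, 22.5, 27.5
Σfm = 15×2.5 + 17×7.5 + 32×12.5 + 50×17.5 + 26×22.5 + 17×27.5 = 2492.5
n = Σf = 157
Mean = 2492.5 / 157 = 15.8758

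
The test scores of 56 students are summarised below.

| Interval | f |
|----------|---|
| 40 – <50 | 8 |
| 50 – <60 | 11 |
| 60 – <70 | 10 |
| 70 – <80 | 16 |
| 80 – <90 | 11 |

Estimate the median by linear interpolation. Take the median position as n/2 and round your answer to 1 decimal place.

69.0

Cumulative frequencies: 8, 19, 29, 45, 56
n = 56; position = n/2 = 28.
This falls in the class 60 – <70: L = 60, F = 19, f = 10, h = 10.
Median ≈ 60 + ((28 − 19) / 10) × 10 = 69.0000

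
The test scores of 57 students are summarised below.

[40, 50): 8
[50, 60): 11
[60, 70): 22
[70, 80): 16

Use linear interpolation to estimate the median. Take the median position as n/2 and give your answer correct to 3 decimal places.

64.318

Cumulative frequencies: 8, 19, 41, 57
n = 57; position = n/2 = 28.5.
This falls in the class [60, 70): L = 60, F = 19, f = 22, h = 10.
Median ≈ 60 + ((28.5 − 19) / 22) × 10 = 64.3182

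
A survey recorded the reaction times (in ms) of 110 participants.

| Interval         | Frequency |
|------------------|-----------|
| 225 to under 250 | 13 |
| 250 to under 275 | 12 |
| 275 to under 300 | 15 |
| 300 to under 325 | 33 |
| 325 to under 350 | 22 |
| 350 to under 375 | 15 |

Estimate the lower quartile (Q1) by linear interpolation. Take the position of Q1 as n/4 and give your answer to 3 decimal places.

Cumulative frequencies: 13, 25, 40, 73, 95, 110
n = 110; position = n/4 = 27.5.
This falls in the class 275 to under 300: L = 275, F = 25, f = 15, h = 25.
Lower quartile ≈ 275 + ((27.5 − 25) / 15) × 25 = 279.1667

279.167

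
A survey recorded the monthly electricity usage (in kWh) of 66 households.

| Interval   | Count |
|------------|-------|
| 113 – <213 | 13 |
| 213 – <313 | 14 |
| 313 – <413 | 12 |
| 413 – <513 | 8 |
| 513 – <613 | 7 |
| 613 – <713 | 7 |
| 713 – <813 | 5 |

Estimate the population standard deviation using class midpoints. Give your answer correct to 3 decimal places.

189.491

Midpoints: 163, 263, 363, 463, 563, 663, 763
n = 66, Σfm = 26258, mean = 397.8485
Σfm² = 12816554
Σf(m − x̄)² = Σfm² − (Σfm)²/n = 12816554 − 26258²/66 = 2369848.4848
Population variance = 2369848.4848 / 66 = 35906.7952
Standard deviation = √35906.7952 = 189.4909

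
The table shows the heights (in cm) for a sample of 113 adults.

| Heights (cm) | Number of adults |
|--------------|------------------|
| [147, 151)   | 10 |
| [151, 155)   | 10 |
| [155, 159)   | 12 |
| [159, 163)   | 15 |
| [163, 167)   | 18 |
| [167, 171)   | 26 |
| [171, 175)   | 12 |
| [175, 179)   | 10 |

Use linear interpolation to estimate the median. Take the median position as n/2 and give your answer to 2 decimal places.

Cumulative frequencies: 10, 20, 32, 47, 65, 91, 103, 113
n = 113; position = n/2 = 56.5.
This falls in the class [163, 167): L = 163, F = 47, f = 18, h = 4.
Median ≈ 163 + ((56.5 − 47) / 18) × 4 = 165.1111

165.11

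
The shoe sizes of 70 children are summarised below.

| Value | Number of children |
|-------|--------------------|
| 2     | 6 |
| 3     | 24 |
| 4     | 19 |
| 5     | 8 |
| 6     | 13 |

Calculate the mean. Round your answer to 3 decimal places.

3.971

Values: 2, 3, 4, 5, 6
Σfx = 6×2 + 24×3 + 19×4 + 8×5 + 13×6 = 278
n = Σf = 70
Mean = 278 / 70 = 3.9714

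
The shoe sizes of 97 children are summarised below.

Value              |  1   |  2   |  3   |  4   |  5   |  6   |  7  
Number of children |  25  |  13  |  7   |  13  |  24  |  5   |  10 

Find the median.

Cumulative frequencies: 25, 38, 45, 58, 82, 87, 97
n = 97, so the median is the value in position (n+1)/2 = 49.
Position 49 falls at value 4.

4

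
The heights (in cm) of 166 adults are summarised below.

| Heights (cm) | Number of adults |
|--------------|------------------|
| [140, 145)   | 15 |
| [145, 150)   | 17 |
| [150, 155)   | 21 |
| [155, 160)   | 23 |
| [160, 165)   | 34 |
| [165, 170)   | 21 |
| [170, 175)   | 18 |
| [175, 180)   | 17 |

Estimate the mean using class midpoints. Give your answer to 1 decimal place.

160.5

Midpoints: 142.5, 147.5, 152.5, 157.5, 162.5, 167.5, 172.5, 177.5
Σfm = 15×142.5 + 17×147.5 + 21×152.5 + 23×157.5 + 34×162.5 + 21×167.5 + 18×172.5 + 17×177.5 = 26635
n = Σf = 166
Mean = 26635 / 166 = 160.4518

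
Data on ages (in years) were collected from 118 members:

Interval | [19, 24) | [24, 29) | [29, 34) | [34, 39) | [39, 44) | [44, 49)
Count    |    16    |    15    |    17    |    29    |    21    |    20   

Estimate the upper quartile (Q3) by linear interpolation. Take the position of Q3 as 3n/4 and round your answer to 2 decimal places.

Cumulative frequencies: 16, 31, 48, 77, 98, 118
n = 118; position = 3n/4 = 88.5.
This falls in the class [39, 44): L = 39, F = 77, f = 21, h = 5.
Upper quartile ≈ 39 + ((88.5 − 77) / 21) × 5 = 41.7381

41.74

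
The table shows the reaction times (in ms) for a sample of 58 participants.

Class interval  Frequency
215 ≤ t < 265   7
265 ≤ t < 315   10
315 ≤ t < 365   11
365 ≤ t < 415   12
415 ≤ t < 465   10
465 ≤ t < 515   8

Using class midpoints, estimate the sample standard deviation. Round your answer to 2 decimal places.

Midpoints: 240, 290, 340, 390, 440, 490
n = 58, Σfm = 21320, mean = 367.5862
Σfm² = 8197800
Σf(m − x̄)² = Σfm² − (Σfm)²/n = 8197800 − 21320²/58 = 360862.0690
Sample variance = 360862.0690 / 57 = 6330.9135
Standard deviation = √6330.9135 = 79.5670

79.57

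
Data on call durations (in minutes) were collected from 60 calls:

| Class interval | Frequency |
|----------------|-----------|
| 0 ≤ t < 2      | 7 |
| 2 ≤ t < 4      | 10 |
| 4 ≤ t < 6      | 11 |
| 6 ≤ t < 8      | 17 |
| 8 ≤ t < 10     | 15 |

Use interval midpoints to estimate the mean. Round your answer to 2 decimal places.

Midpoints: 1, 3, 5, 7, 9
Σfm = 7×1 + 10×3 + 11×5 + 17×7 + 15×9 = 346
n = Σf = 60
Mean = 346 / 60 = 5.7667

5.77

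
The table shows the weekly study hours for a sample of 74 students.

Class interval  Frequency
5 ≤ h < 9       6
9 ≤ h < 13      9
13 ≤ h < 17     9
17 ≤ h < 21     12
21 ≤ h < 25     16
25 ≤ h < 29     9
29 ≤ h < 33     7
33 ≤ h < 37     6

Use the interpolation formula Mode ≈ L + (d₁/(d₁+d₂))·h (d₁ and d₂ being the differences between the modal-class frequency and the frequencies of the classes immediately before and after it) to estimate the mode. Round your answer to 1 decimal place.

22.5

Modal class: 21 ≤ h < 25 (highest frequency 16).
d₁ = 16 − 12 = 4, d₂ = 16 − 9 = 7
Mode ≈ 21 + (4/(4+7)) × 4 = 21 + 1.4545 = 22.4545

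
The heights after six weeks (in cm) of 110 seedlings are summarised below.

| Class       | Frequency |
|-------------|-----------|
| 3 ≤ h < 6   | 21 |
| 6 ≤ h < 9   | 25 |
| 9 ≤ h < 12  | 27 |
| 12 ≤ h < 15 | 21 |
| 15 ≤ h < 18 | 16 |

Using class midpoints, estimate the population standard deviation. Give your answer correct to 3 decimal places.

Midpoints: 4.5, 7.5, 10.5, 13.5, 16.5
n = 110, Σfm = 1113, mean = 10.1182
Σfm² = 12991.5
Σf(m − x̄)² = Σfm² − (Σfm)²/n = 12991.5 − 1113²/110 = 1729.9636
Population variance = 1729.9636 / 110 = 15.7269
Standard deviation = √15.7269 = 3.9657

3.966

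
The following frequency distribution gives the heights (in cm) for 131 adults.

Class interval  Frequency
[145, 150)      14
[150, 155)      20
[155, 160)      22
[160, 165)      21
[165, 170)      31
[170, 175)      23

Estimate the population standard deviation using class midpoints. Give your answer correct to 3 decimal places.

8.119

Midpoints: 147.5, 152.5, 157.5, 162.5, 167.5, 172.5
n = 131, Σfm = 21152.5, mean = 161.4695
Σfm² = 3424118.75
Σf(m − x̄)² = Σfm² − (Σfm)²/n = 3424118.75 − 21152.5²/131 = 8635.8779
Population variance = 8635.8779 / 131 = 65.9227
Standard deviation = √65.9227 = 8.1193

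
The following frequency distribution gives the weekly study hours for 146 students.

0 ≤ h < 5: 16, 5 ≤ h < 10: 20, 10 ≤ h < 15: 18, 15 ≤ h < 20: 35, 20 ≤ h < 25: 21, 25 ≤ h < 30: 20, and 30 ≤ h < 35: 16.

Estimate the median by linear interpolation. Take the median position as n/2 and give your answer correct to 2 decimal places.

17.71

Cumulative frequencies: 16, 36, 54, 89, 110, 130, 146
n = 146; position = n/2 = 73.
This falls in the class 15 ≤ h < 20: L = 15, F = 54, f = 35, h = 5.
Median ≈ 15 + ((73 − 54) / 35) × 5 = 17.7143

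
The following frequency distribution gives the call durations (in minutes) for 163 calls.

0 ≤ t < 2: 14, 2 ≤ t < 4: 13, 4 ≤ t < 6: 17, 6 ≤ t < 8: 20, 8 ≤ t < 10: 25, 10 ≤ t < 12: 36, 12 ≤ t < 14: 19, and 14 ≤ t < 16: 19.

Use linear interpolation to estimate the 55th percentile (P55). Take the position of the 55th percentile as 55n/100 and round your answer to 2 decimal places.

Cumulative frequencies: 14, 27, 44, 64, 89, 125, 144, 163
n = 163; position = 55n/100 = 89.65.
This falls in the class 10 ≤ t < 12: L = 10, F = 89, f = 36, h = 2.
55th percentile ≈ 10 + ((89.65 − 89) / 36) × 2 = 10.0361

10.04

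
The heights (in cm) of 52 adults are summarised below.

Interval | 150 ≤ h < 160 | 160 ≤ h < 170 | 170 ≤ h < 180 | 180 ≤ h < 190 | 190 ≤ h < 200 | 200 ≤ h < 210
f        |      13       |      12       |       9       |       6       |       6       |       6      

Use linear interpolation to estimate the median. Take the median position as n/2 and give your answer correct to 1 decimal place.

171.1

Cumulative frequencies: 13, 25, 34, 40, 46, 52
n = 52; position = n/2 = 26.
This falls in the class 170 ≤ h < 180: L = 170, F = 25, f = 9, h = 10.
Median ≈ 170 + ((26 − 25) / 9) × 10 = 171.1111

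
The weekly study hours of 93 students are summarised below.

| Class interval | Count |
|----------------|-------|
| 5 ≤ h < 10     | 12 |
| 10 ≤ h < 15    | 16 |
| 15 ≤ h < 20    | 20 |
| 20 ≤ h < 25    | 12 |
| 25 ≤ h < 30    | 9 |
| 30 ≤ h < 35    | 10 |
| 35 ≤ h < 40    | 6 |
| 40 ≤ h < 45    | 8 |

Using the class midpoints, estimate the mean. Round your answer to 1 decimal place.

22.0

Midpoints: 7.5, 12.5, 17.5, 22.5, 27.5, 32.5, 37.5, 42.5
Σfm = 12×7.5 + 16×12.5 + 20×17.5 + 12×22.5 + 9×27.5 + 10×32.5 + 6×37.5 + 8×42.5 = 2047.5
n = Σf = 93
Mean = 2047.5 / 93 = 22.0161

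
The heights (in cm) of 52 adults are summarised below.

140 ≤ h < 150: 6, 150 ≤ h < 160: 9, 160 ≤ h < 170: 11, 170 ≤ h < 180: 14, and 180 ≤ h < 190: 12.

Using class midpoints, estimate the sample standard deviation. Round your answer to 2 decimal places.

Midpoints: 145, 155, 165, 175, 185
n = 52, Σfm = 8750, mean = 168.2692
Σfm² = 1481300
Σf(m − x̄)² = Σfm² − (Σfm)²/n = 1481300 − 8750²/52 = 8944.2308
Sample variance = 8944.2308 / 51 = 175.3771
Standard deviation = √175.3771 = 13.2430

13.24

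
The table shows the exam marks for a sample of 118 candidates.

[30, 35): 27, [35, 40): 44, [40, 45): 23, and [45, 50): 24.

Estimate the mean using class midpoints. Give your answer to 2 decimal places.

39.36

Midpoints: 32.5, 37.5, 42.5, 47.5
Σfm = 27×32.5 + 44×37.5 + 23×42.5 + 24×47.5 = 4645
n = Σf = 118
Mean = 4645 / 118 = 39.3644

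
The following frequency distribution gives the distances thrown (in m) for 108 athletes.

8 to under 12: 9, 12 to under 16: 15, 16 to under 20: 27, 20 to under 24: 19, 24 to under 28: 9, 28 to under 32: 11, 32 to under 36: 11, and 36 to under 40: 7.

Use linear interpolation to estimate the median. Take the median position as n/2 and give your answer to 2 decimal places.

Cumulative frequencies: 9, 24, 51, 70, 79, 90, 101, 108
n = 108; position = n/2 = 54.
This falls in the class 20 to under 24: L = 20, F = 51, f = 19, h = 4.
Median ≈ 20 + ((54 − 51) / 19) × 4 = 20.6316

20.63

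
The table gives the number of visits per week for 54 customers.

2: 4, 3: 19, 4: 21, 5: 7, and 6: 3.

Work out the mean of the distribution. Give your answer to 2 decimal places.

3.74

Values: 2, 3, 4, 5, 6
Σfx = 4×2 + 19×3 + 21×4 + 7×5 + 3×6 = 202
n = Σf = 54
Mean = 202 / 54 = 3.7407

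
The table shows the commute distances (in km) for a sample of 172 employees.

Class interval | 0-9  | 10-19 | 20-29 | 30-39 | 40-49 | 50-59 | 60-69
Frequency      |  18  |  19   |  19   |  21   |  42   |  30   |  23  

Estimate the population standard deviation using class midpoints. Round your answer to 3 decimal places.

Midpoints: 4.5, 14.5, 24.5, 34.5, 44.5, 54.5, 64.5
n = 172, Σfm = 6534, mean = 37.9884
Σfm² = 308723
Σf(m − x̄)² = Σfm² − (Σfm)²/n = 308723 − 6534²/172 = 60506.9767
Population variance = 60506.9767 / 172 = 351.7847
Standard deviation = √351.7847 = 18.7559

18.756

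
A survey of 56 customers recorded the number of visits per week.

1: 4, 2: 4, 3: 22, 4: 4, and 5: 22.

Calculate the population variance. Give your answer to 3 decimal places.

Values: 1, 2, 3, 4, 5
n = 56, Σfx = 204, mean = 3.6429
Σfx² = 832
Σf(x − x̄)² = Σfx² − (Σfx)²/n = 832 − 204²/56 = 88.8571
Population variance = 88.8571 / 56 = 1.5867

1.587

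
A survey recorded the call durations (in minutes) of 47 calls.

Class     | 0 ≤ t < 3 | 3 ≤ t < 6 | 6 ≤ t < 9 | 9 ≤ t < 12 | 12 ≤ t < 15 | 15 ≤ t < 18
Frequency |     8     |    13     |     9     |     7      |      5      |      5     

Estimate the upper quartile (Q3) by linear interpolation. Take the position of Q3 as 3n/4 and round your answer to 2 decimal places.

Cumulative frequencies: 8, 21, 30, 37, 42, 47
n = 47; position = 3n/4 = 35.25.
This falls in the class 9 ≤ t < 12: L = 9, F = 30, f = 7, h = 3.
Upper quartile ≈ 9 + ((35.25 − 30) / 7) × 3 = 11.2500

11.25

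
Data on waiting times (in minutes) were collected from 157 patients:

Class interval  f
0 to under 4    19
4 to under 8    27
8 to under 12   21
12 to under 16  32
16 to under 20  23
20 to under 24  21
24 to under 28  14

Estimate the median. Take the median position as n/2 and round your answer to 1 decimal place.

13.4

Cumulative frequencies: 19, 46, 67, 99, 122, 143, 157
n = 157; position = n/2 = 78.5.
This falls in the class 12 to under 16: L = 12, F = 67, f = 32, h = 4.
Median ≈ 12 + ((78.5 − 67) / 32) × 4 = 13.4375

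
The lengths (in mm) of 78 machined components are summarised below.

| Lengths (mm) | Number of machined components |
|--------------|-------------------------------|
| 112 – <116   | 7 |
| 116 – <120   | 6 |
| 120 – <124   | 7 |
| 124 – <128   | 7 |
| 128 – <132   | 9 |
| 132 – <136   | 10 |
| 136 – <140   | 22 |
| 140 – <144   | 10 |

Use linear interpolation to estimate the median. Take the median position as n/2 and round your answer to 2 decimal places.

Cumulative frequencies: 7, 13, 20, 27, 36, 46, 68, 78
n = 78; position = n/2 = 39.
This falls in the class 132 – <136: L = 132, F = 36, f = 10, h = 4.
Median ≈ 132 + ((39 − 36) / 10) × 4 = 133.2000

133.20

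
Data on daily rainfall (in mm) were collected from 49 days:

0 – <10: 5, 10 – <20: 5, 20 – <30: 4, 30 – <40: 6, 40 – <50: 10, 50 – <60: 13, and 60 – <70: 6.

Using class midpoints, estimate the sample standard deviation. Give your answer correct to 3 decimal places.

Midpoints: 5, 15, 25, 35, 45, 55, 65
n = 49, Σfm = 1965, mean = 40.1020
Σfm² = 96025
Σf(m − x̄)² = Σfm² − (Σfm)²/n = 96025 − 1965²/49 = 17224.4898
Sample variance = 17224.4898 / 48 = 358.8435
Standard deviation = √358.8435 = 18.9432

18.943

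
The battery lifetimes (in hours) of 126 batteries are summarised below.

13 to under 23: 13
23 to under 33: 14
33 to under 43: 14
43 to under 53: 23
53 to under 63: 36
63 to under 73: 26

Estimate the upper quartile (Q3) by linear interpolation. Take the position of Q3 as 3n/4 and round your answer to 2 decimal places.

61.47

Cumulative frequencies: 13, 27, 41, 64, 100, 126
n = 126; position = 3n/4 = 94.5.
This falls in the class 53 to under 63: L = 53, F = 64, f = 36, h = 10.
Upper quartile ≈ 53 + ((94.5 − 64) / 36) × 10 = 61.4722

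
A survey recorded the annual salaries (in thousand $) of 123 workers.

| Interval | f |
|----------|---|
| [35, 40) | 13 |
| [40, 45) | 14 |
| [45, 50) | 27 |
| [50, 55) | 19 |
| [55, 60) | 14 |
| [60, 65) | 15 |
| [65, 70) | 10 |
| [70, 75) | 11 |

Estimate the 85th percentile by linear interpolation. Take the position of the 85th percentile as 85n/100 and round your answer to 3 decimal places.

Cumulative frequencies: 13, 27, 54, 73, 87, 102, 112, 123
n = 123; position = 85n/100 = 104.55.
This falls in the class [65, 70): L = 65, F = 102, f = 10, h = 5.
85th percentile ≈ 65 + ((104.55 − 102) / 10) × 5 = 66.2750

66.275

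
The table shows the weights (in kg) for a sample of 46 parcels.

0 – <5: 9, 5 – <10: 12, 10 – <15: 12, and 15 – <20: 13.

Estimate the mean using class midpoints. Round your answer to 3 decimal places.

10.652

Midpoints: 2.5, 7.5, 12.5, 17.5
Σfm = 9×2.5 + 12×7.5 + 12×12.5 + 13×17.5 = 490
n = Σf = 46
Mean = 490 / 46 = 10.6522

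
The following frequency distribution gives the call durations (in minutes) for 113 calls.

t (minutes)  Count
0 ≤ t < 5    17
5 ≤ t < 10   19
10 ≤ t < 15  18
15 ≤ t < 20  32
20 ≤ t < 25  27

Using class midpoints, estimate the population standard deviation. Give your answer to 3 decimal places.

6.935

Midpoints: 2.5, 7.5, 12.5, 17.5, 22.5
n = 113, Σfm = 1577.5, mean = 13.9602
Σfm² = 27456.25
Σf(m − x̄)² = Σfm² − (Σfm)²/n = 27456.25 − 1577.5²/113 = 5434.0708
Population variance = 5434.0708 / 113 = 48.0891
Standard deviation = √48.0891 = 6.9346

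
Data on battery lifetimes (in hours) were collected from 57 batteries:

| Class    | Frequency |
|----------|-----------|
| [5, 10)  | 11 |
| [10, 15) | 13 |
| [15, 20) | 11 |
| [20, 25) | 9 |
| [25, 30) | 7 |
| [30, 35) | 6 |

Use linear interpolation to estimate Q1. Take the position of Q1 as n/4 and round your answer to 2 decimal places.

Cumulative frequencies: 11, 24, 35, 44, 51, 57
n = 57; position = n/4 = 14.25.
This falls in the class [10, 15): L = 10, F = 11, f = 13, h = 5.
Lower quartile ≈ 10 + ((14.25 − 11) / 13) × 5 = 11.2500

11.25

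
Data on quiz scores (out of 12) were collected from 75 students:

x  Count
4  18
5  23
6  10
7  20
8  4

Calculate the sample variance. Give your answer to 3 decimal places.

Values: 4, 5, 6, 7, 8
n = 75, Σfx = 419, mean = 5.5867
Σfx² = 2459
Σf(x − x̄)² = Σfx² − (Σfx)²/n = 2459 − 419²/75 = 118.1867
Sample variance = 118.1867 / 74 = 1.5971

1.597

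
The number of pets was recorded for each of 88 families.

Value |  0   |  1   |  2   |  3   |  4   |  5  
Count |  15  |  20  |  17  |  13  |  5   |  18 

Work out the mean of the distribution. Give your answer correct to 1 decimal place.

2.3

Values: 0, 1, 2, 3, 4, 5
Σfx = 15×0 + 20×1 + 17×2 + 13×3 + 5×4 + 18×5 = 203
n = Σf = 88
Mean = 203 / 88 = 2.3068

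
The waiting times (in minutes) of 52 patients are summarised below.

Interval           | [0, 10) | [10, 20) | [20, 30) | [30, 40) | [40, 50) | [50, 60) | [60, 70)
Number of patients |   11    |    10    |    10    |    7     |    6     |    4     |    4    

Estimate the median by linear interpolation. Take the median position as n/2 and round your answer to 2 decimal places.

25.00

Cumulative frequencies: 11, 21, 31, 38, 44, 48, 52
n = 52; position = n/2 = 26.
This falls in the class [20, 30): L = 20, F = 21, f = 10, h = 10.
Median ≈ 20 + ((26 − 21) / 10) × 10 = 25.0000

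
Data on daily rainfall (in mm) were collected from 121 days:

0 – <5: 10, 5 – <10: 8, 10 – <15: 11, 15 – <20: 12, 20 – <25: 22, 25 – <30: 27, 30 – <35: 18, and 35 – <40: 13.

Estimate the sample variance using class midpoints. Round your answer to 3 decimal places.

Midpoints: 2.5, 7.5, 12.5, 17.5, 22.5, 27.5, 32.5, 37.5
n = 121, Σfm = 2742.5, mean = 22.6653
Σfm² = 74756.25
Σf(m − x̄)² = Σfm² − (Σfm)²/n = 74756.25 − 2742.5²/121 = 12596.6942
Sample variance = 12596.6942 / 120 = 104.9725

104.972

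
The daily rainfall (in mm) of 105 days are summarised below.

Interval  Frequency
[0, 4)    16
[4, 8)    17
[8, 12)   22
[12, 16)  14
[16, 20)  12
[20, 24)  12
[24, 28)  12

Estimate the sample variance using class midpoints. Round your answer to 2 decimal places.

60.35

Midpoints: 2, 6, 10, 14, 18, 22, 26
n = 105, Σfm = 1342, mean = 12.7810
Σfm² = 23428
Σf(m − x̄)² = Σfm² − (Σfm)²/n = 23428 − 1342²/105 = 6275.9619
Sample variance = 6275.9619 / 104 = 60.3458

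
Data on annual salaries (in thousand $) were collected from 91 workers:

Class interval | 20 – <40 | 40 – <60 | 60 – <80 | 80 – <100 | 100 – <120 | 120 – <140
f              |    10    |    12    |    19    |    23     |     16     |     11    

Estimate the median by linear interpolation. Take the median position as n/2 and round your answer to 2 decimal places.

83.91

Cumulative frequencies: 10, 22, 41, 64, 80, 91
n = 91; position = n/2 = 45.5.
This falls in the class 80 – <100: L = 80, F = 41, f = 23, h = 20.
Median ≈ 80 + ((45.5 − 41) / 23) × 20 = 83.9130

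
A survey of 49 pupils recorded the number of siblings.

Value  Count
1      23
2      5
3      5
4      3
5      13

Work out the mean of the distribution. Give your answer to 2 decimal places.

2.55

Values: 1, 2, 3, 4, 5
Σfx = 23×1 + 5×2 + 5×3 + 3×4 + 13×5 = 125
n = Σf = 49
Mean = 125 / 49 = 2.5510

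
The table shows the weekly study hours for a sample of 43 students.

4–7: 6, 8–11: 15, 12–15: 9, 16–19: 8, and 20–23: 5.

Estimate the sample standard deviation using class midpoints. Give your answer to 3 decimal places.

4.981

Midpoints: 5.5, 9.5, 13.5, 17.5, 21.5
n = 43, Σfm = 544.5, mean = 12.6628
Σfm² = 7936.75
Σf(m − x̄)² = Σfm² − (Σfm)²/n = 7936.75 − 544.5²/43 = 1041.8605
Sample variance = 1041.8605 / 42 = 24.8062
Standard deviation = √24.8062 = 4.9806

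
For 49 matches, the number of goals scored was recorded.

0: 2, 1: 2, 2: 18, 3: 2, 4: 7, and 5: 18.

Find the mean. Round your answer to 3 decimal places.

3.306

Values: 0, 1, 2, 3, 4, 5
Σfx = 2×0 + 2×1 + 18×2 + 2×3 + 7×4 + 18×5 = 162
n = Σf = 49
Mean = 162 / 49 = 3.3061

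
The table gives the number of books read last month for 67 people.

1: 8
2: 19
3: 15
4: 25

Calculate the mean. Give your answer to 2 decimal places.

2.85

Values: 1, 2, 3, 4
Σfx = 8×1 + 19×2 + 15×3 + 25×4 = 191
n = Σf = 67
Mean = 191 / 67 = 2.8507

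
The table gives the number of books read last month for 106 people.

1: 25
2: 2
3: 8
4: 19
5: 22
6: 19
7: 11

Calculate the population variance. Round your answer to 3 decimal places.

Values: 1, 2, 3, 4, 5, 6, 7
n = 106, Σfx = 430, mean = 4.0566
Σfx² = 2182
Σf(x − x̄)² = Σfx² − (Σfx)²/n = 2182 − 430²/106 = 437.6604
Population variance = 437.6604 / 106 = 4.1289

4.129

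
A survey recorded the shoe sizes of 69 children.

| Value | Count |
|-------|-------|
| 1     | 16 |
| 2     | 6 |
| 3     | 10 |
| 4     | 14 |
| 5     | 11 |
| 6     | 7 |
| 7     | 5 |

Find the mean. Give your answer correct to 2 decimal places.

3.57

Values: 1, 2, 3, 4, 5, 6, 7
Σfx = 16×1 + 6×2 + 10×3 + 14×4 + 11×5 + 7×6 + 5×7 = 246
n = Σf = 69
Mean = 246 / 69 = 3.5652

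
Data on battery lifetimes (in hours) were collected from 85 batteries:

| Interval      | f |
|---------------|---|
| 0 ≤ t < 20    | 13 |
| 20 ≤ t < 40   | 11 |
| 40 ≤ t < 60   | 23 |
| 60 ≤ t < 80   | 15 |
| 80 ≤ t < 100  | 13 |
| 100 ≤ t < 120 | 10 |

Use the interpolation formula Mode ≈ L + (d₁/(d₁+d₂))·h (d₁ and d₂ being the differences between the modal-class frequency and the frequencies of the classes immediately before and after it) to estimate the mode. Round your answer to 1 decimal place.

52.0

Modal class: 40 ≤ t < 60 (highest frequency 23).
d₁ = 23 − 11 = 12, d₂ = 23 − 15 = 8
Mode ≈ 40 + (12/(12+8)) × 20 = 40 + 12.0000 = 52.0000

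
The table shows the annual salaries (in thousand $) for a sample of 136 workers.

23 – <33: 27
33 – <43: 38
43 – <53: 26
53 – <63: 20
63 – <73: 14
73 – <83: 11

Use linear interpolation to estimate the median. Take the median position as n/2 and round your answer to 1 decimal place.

Cumulative frequencies: 27, 65, 91, 111, 125, 136
n = 136; position = n/2 = 68.
This falls in the class 43 – <53: L = 43, F = 65, f = 26, h = 10.
Median ≈ 43 + ((68 − 65) / 26) × 10 = 44.1538

44.2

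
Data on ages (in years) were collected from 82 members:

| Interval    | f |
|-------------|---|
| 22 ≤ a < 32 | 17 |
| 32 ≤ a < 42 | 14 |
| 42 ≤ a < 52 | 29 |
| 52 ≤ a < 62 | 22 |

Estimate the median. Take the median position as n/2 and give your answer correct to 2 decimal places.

Cumulative frequencies: 17, 31, 60, 82
n = 82; position = n/2 = 41.
This falls in the class 42 ≤ a < 52: L = 42, F = 31, f = 29, h = 10.
Median ≈ 42 + ((41 − 31) / 29) × 10 = 45.4483

45.45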